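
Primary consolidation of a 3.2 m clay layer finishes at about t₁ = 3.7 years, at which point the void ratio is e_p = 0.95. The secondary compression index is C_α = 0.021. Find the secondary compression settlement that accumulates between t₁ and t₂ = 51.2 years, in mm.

S_s ≈ 39.3 mm

Secondary compression: S_s = C_α·H/(1+e_p)·log₁₀(t₂/t₁)
S_s = 0.021×3.2/(1+0.95)×log₁₀(51.2/3.7)
    = 0.03446 × 1.141 = 0.03932 m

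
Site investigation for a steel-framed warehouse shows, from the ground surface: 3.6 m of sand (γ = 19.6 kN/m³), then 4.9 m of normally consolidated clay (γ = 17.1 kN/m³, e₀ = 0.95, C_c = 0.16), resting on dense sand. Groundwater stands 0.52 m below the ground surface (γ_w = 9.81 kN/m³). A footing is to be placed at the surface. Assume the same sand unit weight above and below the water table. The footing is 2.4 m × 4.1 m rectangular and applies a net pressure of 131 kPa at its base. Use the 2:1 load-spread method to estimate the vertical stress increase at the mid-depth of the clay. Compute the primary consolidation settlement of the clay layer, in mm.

Mid-depth of clay below the ground surface: z = 3.6 + 4.9/2 = 6.05 m.
Total vertical stress at mid-clay: σ_v = 19.6×3.6 + 17.1×2.45 = 112.46 kPa.
Pore pressure: u = 9.81×(6.05 − 0.52) = 54.249 kPa.
Initial effective stress: σ'_0 = σ_v − u = 112.46 − 54.249 = 58.211 kPa.
Stress increase at mid-clay by the 2:1 spreading method:
Δσ = qBL/((B+z)(L+z)) = 131×2.4×4.1/((2.4+6.05)(4.1+6.05)) = 15.029 kPa
Final effective stress: σ'_f = σ'_0 + Δσ = 58.211 + 15.029 = 73.24 kPa.
Normally consolidated clay, so the full stress increment lies on the virgin compression line:
S_c = C_c·H/(1+e₀)·log₁₀(σ'_f/σ'_0) = 0.16×4.9/(1+0.95)×log₁₀(73.24/58.211)
    = 0.40205 × 0.099743 = 0.0401 m

S_c ≈ 40.1 mm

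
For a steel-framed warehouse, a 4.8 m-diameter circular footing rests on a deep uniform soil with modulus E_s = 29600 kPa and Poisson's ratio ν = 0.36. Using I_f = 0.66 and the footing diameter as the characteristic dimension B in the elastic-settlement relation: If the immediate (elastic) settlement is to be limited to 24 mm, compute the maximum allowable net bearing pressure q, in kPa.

q ≈ 258 kPa

S_e = q·B·(1−ν²)/E_s · I_f  ⇒  q = S_e·E_s / (B·(1−ν²)·I_f).
q = 0.024 × 29600 / (4.8 × 0.8704 × 0.66) = 257.6 kPa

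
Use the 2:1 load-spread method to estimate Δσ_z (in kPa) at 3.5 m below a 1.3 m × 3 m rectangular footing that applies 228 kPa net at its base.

By the 2:1 method the load spreads at 1 horizontal : 2 vertical, so at depth z the loaded area has grown by z in each plan dimension:
Δσ = qBL/((B+z)(L+z)) = 228×1.3×3/((1.3+3.5)(3+3.5)) = 28.5 kPa

Δσ_z ≈ 28.5 kPa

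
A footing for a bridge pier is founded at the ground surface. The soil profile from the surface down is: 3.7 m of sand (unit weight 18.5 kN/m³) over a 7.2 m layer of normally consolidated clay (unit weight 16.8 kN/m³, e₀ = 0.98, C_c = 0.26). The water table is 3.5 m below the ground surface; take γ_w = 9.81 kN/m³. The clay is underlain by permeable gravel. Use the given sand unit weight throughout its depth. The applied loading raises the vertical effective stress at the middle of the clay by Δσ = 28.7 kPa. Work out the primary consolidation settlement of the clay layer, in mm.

S_c ≈ 112 mm

Mid-depth of clay below the ground surface: z = 3.7 + 7.2/2 = 7.3 m.
Total vertical stress at mid-clay: σ_v = 18.5×3.7 + 16.8×3.6 = 128.93 kPa.
Pore pressure: u = 9.81×(7.3 − 3.5) = 37.278 kPa.
Initial effective stress: σ'_0 = σ_v − u = 128.93 − 37.278 = 91.652 kPa.
Final effective stress: σ'_f = σ'_0 + Δσ = 91.652 + 28.7 = 120.35 kPa.
Normally consolidated clay, so the full stress increment lies on the virgin compression line:
S_c = C_c·H/(1+e₀)·log₁₀(σ'_f/σ'_0) = 0.26×7.2/(1+0.98)×log₁₀(120.35/91.652)
    = 0.94545 × 0.1183 = 0.1118 m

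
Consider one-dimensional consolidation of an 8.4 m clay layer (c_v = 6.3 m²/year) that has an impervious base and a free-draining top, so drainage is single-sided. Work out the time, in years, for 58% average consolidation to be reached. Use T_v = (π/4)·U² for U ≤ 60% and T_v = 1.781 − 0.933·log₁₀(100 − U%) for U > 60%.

Drainage path length: H_d = H = 8.4 m (single drainage).
U ≤ 60%: T_v = (π/4)·U² = (π/4)×0.58² = 0.26421.
t = T_v·H_d²/c_v = 0.26421×8.4²/6.3 = 2.959 years.

t ≈ 2.96 years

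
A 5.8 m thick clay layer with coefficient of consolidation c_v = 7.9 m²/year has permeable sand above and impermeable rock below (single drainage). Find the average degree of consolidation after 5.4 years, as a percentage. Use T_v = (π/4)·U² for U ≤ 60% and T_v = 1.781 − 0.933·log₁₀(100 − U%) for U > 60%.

Drainage path length: H_d = H = 5.8 m (single drainage).
T_v = c_v·t/H_d² = 7.9×5.4/5.8² = 1.2681.
T_v = 1.2681 corresponds to the U > 60% branch:
U = 1 − 10^((1.781 − T_v)/0.933)/100 = 0.9645

U ≈ 96.5 %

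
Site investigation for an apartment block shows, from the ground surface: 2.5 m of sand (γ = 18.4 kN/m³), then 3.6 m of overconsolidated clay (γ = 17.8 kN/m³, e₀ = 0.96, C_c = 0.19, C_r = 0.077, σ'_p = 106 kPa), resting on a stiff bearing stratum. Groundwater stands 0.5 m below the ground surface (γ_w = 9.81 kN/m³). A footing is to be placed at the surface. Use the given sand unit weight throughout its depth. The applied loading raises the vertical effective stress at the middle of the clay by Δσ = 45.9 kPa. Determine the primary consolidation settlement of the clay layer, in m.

Mid-depth of clay below the ground surface: z = 2.5 + 3.6/2 = 4.3 m.
Total vertical stress at mid-clay: σ_v = 18.4×2.5 + 17.8×1.8 = 78.04 kPa.
Pore pressure: u = 9.81×(4.3 − 0.5) = 37.278 kPa.
Initial effective stress: σ'_0 = σ_v − u = 78.04 − 37.278 = 40.762 kPa.
Final effective stress: σ'_f = 40.762 + 45.9 = 86.662 kPa.
σ'_f = 86.662 ≤ σ'_p = 106 kPa, so the clay remains overconsolidated and only the recompression index applies:
S_c = C_r·H/(1+e₀)·log₁₀(σ'_f/σ'_0) = 0.077×3.6/1.96×log₁₀(86.662/40.762)
    = 0.14143 × 0.32757 = 0.04633 m

S_c ≈ 0.0463 m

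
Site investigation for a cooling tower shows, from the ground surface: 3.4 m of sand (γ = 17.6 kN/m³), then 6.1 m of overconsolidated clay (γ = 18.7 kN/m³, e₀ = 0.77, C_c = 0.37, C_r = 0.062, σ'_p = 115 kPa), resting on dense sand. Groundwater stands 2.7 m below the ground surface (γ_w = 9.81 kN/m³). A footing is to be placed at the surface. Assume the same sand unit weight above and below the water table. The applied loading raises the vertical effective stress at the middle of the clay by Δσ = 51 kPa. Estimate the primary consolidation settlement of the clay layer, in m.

Mid-depth of clay below the ground surface: z = 3.4 + 6.1/2 = 6.45 m.
Total vertical stress at mid-clay: σ_v = 17.6×3.4 + 18.7×3.05 = 116.88 kPa.
Pore pressure: u = 9.81×(6.45 − 2.7) = 36.788 kPa.
Initial effective stress: σ'_0 = σ_v − u = 116.88 − 36.788 = 80.092 kPa.
Final effective stress: σ'_f = 80.092 + 51 = 131.09 kPa.
σ'_f = 131.09 > σ'_p = 115 kPa, so the stress path crosses the preconsolidation pressure — recompression up to σ'_p, then virgin compression beyond:
S_c = H/(1+e₀)·[C_r·log₁₀(σ'_p/σ'_0) + C_c·log₁₀(σ'_f/σ'_p)]
    = 6.1/1.77 × [0.062×log₁₀(115/80.092) + 0.37×log₁₀(131.09/115)]
    = 3.4463 × [0.0097407 + 0.021043] = 0.1061 m

S_c ≈ 0.106 m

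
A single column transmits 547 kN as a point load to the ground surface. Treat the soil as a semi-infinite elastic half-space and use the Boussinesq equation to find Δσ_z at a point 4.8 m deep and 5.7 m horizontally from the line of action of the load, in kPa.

Boussinesq vertical stress below a point load on an elastic half-space:
Δσ_z = 3P/(2πz²) · [1 + (r/z)²]^(−5/2)
r/z = 5.7/4.8 = 1.1875; [1+(r/z)²]^(−5/2) = 0.11089.
Δσ_z = 3×547/(2π×4.8²) × 0.11089 = 11.336 × 0.11089 = 1.257 kPa

Δσ_z ≈ 1.26 kPa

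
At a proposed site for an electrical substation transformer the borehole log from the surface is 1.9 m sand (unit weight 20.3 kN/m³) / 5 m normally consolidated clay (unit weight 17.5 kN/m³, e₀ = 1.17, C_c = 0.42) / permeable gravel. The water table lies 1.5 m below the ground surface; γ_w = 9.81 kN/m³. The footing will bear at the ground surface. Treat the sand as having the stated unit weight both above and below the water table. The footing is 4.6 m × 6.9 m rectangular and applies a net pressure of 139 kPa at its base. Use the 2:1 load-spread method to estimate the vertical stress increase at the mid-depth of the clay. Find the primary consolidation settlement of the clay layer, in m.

S_c ≈ 0.248 m

Mid-depth of clay below the ground surface: z = 1.9 + 5/2 = 4.4 m.
Total vertical stress at mid-clay: σ_v = 20.3×1.9 + 17.5×2.5 = 82.32 kPa.
Pore pressure: u = 9.81×(4.4 − 1.5) = 28.449 kPa.
Initial effective stress: σ'_0 = σ_v − u = 82.32 − 28.449 = 53.871 kPa.
Stress increase at mid-clay by the 2:1 spreading method:
Δσ = qBL/((B+z)(L+z)) = 139×4.6×6.9/((4.6+4.4)(6.9+4.4)) = 43.381 kPa
Final effective stress: σ'_f = σ'_0 + Δσ = 53.871 + 43.381 = 97.252 kPa.
Normally consolidated clay, so the full stress increment lies on the virgin compression line:
S_c = C_c·H/(1+e₀)·log₁₀(σ'_f/σ'_0) = 0.42×5/(1+1.17)×log₁₀(97.252/53.871)
    = 0.96774 × 0.25654 = 0.2483 m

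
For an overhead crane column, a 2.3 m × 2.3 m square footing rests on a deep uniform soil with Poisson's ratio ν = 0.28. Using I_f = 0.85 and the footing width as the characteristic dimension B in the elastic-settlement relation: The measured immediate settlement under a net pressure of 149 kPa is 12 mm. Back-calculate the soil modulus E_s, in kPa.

S_e = q·B·(1−ν²)/E_s · I_f  ⇒  E_s = q·B·(1−ν²)·I_f / S_e.
E_s = 149 × 2.3 × 0.9216 × 0.85 / 0.012 = 22370 kPa

E_s ≈ 22400 kPa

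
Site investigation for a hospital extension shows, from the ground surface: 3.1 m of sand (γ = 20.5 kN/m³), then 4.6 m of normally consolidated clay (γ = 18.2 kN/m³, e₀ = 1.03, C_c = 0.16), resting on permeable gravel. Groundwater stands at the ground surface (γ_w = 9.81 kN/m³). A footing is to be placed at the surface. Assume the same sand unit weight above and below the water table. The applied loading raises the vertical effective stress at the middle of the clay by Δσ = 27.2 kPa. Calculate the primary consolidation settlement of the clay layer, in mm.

Mid-depth of clay below the ground surface: z = 3.1 + 4.6/2 = 5.4 m.
Total vertical stress at mid-clay: σ_v = 20.5×3.1 + 18.2×2.3 = 105.41 kPa.
Pore pressure: u = 9.81×(5.4 − 0) = 52.974 kPa.
Initial effective stress: σ'_0 = σ_v − u = 105.41 − 52.974 = 52.436 kPa.
Final effective stress: σ'_f = σ'_0 + Δσ = 52.436 + 27.2 = 79.636 kPa.
Normally consolidated clay, so the full stress increment lies on the virgin compression line:
S_c = C_c·H/(1+e₀)·log₁₀(σ'_f/σ'_0) = 0.16×4.6/(1+1.03)×log₁₀(79.636/52.436)
    = 0.36256 × 0.18148 = 0.0658 m

S_c ≈ 65.8 mm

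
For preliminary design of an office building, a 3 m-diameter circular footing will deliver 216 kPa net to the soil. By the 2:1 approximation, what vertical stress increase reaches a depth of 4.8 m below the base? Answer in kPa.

By the 2:1 method the load spreads at 1 horizontal : 2 vertical, so at depth z the loaded area has grown by z in each plan dimension:
Δσ ≈ qD²/(D+z)² = 216×3²/(3+4.8)² = 31.953 kPa

Δσ_z ≈ 32 kPa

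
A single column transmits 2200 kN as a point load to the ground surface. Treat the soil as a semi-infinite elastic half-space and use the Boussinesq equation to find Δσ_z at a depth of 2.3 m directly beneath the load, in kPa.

Boussinesq vertical stress below a point load on an elastic half-space:
Δσ_z = 3P/(2πz²) · [1 + (r/z)²]^(−5/2)
r/z = 0/2.3 = 0; [1+(r/z)²]^(−5/2) = 1.
Δσ_z = 3×2200/(2π×2.3²) × 1 = 198.57 × 1 = 198.6 kPa

Δσ_z ≈ 199 kPa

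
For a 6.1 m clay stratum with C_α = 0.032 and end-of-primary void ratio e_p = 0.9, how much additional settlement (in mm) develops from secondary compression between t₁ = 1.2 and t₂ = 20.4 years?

Secondary compression: S_s = C_α·H/(1+e_p)·log₁₀(t₂/t₁)
S_s = 0.032×6.1/(1+0.9)×log₁₀(20.4/1.2)
    = 0.1027 × 1.23 = 0.1264 m

S_s ≈ 126 mm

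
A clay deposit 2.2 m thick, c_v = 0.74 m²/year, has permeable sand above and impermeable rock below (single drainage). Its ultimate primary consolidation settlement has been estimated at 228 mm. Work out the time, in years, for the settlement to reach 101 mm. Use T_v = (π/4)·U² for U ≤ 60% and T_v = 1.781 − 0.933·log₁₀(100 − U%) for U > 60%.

Drainage path length: H_d = H = 2.2 m (single drainage).
U = S(t)/S_ult = 101/228 = 0.443.
U ≤ 60%: T_v = (π/4)·U² = (π/4)×0.44298² = 0.15412.
t = T_v·H_d²/c_v = 0.15412×2.2²/0.74 = 1.008 years.

t ≈ 1.01 years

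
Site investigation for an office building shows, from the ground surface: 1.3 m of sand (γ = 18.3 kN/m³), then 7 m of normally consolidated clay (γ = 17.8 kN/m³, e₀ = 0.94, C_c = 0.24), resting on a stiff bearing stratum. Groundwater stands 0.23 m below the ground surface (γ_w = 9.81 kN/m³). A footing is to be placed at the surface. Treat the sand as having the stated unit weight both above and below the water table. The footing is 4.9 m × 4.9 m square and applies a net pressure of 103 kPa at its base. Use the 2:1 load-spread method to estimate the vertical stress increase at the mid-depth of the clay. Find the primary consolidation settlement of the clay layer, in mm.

S_c ≈ 185 mm

Mid-depth of clay below the ground surface: z = 1.3 + 7/2 = 4.8 m.
Total vertical stress at mid-clay: σ_v = 18.3×1.3 + 17.8×3.5 = 86.09 kPa.
Pore pressure: u = 9.81×(4.8 − 0.23) = 44.832 kPa.
Initial effective stress: σ'_0 = σ_v − u = 86.09 − 44.832 = 41.258 kPa.
Stress increase at mid-clay by the 2:1 spreading method:
Δσ = qBL/((B+z)(L+z)) = 103×4.9×4.9/((4.9+4.8)(4.9+4.8)) = 26.284 kPa
Final effective stress: σ'_f = σ'_0 + Δσ = 41.258 + 26.284 = 67.542 kPa.
Normally consolidated clay, so the full stress increment lies on the virgin compression line:
S_c = C_c·H/(1+e₀)·log₁₀(σ'_f/σ'_0) = 0.24×7/(1+0.94)×log₁₀(67.542/41.258)
    = 0.86598 × 0.21407 = 0.1854 m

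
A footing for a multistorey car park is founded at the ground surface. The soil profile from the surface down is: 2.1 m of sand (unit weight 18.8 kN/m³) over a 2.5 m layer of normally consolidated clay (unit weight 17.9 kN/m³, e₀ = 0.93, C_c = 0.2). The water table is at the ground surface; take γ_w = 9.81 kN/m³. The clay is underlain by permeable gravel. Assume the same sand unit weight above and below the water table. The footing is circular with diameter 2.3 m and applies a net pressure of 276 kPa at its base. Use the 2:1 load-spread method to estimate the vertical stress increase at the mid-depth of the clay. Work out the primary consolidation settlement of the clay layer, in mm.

Mid-depth of clay below the ground surface: z = 2.1 + 2.5/2 = 3.35 m.
Total vertical stress at mid-clay: σ_v = 18.8×2.1 + 17.9×1.25 = 61.855 kPa.
Pore pressure: u = 9.81×(3.35 − 0) = 32.864 kPa.
Initial effective stress: σ'_0 = σ_v − u = 61.855 − 32.864 = 28.991 kPa.
Stress increase at mid-clay by the 2:1 spreading method:
Δσ ≈ qD²/(D+z)² = 276×2.3²/(2.3+3.35)² = 45.737 kPa
Final effective stress: σ'_f = σ'_0 + Δσ = 28.991 + 45.737 = 74.728 kPa.
Normally consolidated clay, so the full stress increment lies on the virgin compression line:
S_c = C_c·H/(1+e₀)·log₁₀(σ'_f/σ'_0) = 0.2×2.5/(1+0.93)×log₁₀(74.728/28.991)
    = 0.25907 × 0.41122 = 0.1065 m

S_c ≈ 107 mm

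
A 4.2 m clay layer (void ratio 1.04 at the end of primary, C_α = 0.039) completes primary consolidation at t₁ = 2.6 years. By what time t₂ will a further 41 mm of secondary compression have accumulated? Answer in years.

S_s = C_α·H/(1+e_p)·log₁₀(t₂/t₁) ⇒ log₁₀(t₂/t₁) = S_s·(1+e_p)/(C_α·H).
log₁₀(t₂/t₁) = 0.041 × (1+1.04) / (0.039×4.2) = 0.5106
t₂ = t₁ × 10^0.5106 = 2.6 × 3.241 = 8.426 years

t₂ ≈ 8.43 years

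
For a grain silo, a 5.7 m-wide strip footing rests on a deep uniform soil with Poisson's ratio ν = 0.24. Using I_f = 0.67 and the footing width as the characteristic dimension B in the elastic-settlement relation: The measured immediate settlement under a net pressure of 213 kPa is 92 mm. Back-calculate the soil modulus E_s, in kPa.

S_e = q·B·(1−ν²)/E_s · I_f  ⇒  E_s = q·B·(1−ν²)·I_f / S_e.
E_s = 213 × 5.7 × 0.9424 × 0.67 / 0.092 = 8333 kPa

E_s ≈ 8330 kPa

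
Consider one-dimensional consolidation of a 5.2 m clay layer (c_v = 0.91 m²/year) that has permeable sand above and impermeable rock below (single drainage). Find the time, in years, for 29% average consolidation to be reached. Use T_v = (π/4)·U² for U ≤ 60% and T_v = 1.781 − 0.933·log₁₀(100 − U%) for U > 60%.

Drainage path length: H_d = H = 5.2 m (single drainage).
U ≤ 60%: T_v = (π/4)·U² = (π/4)×0.29² = 0.066052.
t = T_v·H_d²/c_v = 0.066052×5.2²/0.91 = 1.963 years.

t ≈ 1.96 years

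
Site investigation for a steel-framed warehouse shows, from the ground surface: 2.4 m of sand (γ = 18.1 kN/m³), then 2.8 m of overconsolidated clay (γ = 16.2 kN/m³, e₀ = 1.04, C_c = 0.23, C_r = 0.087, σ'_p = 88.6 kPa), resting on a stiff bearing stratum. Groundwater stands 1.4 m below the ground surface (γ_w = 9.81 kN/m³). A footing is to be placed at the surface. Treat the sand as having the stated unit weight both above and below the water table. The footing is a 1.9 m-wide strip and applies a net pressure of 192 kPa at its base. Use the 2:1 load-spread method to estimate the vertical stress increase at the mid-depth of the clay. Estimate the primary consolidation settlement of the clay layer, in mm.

Mid-depth of clay below the ground surface: z = 2.4 + 2.8/2 = 3.8 m.
Total vertical stress at mid-clay: σ_v = 18.1×2.4 + 16.2×1.4 = 66.12 kPa.
Pore pressure: u = 9.81×(3.8 − 1.4) = 23.544 kPa.
Initial effective stress: σ'_0 = σ_v − u = 66.12 − 23.544 = 42.576 kPa.
Stress increase at mid-clay by the 2:1 spreading method:
Δσ = qB/(B+z) = 192×1.9/(1.9+3.8) = 64 kPa
Final effective stress: σ'_f = 42.576 + 64 = 106.58 kPa.
σ'_f = 106.58 > σ'_p = 88.6 kPa, so the stress path crosses the preconsolidation pressure — recompression up to σ'_p, then virgin compression beyond:
S_c = H/(1+e₀)·[C_r·log₁₀(σ'_p/σ'_0) + C_c·log₁₀(σ'_f/σ'_p)]
    = 2.8/2.04 × [0.087×log₁₀(88.6/42.576) + 0.23×log₁₀(106.58/88.6)]
    = 1.3725 × [0.027689 + 0.018456] = 0.06333 m

S_c ≈ 63.3 mm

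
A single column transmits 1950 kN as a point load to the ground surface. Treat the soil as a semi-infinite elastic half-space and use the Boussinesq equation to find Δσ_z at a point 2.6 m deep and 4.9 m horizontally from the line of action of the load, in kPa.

Boussinesq vertical stress below a point load on an elastic half-space:
Δσ_z = 3P/(2πz²) · [1 + (r/z)²]^(−5/2)
r/z = 4.9/2.6 = 1.8846; [1+(r/z)²]^(−5/2) = 0.022623.
Δσ_z = 3×1950/(2π×2.6²) × 0.022623 = 137.73 × 0.022623 = 3.116 kPa

Δσ_z ≈ 3.12 kPa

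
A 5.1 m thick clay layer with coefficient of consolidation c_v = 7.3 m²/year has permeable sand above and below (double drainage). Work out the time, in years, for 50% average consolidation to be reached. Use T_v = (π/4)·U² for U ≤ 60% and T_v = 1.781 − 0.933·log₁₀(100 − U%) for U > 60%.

Drainage path length: H_d = H/2 = 2.55 m (double drainage).
U ≤ 60%: T_v = (π/4)·U² = (π/4)×0.5² = 0.19635.
t = T_v·H_d²/c_v = 0.19635×2.55²/7.3 = 0.1749 years.

t ≈ 0.175 years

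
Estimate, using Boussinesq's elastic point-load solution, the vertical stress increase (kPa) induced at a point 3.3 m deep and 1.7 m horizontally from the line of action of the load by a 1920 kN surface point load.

Δσ_z ≈ 46.7 kPa

Boussinesq vertical stress below a point load on an elastic half-space:
Δσ_z = 3P/(2πz²) · [1 + (r/z)²]^(−5/2)
r/z = 1.7/3.3 = 0.51515; [1+(r/z)²]^(−5/2) = 0.5552.
Δσ_z = 3×1920/(2π×3.3²) × 0.5552 = 84.181 × 0.5552 = 46.74 kPa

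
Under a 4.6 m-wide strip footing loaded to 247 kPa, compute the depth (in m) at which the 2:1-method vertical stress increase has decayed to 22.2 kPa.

2:1 spreading — at depth z the loaded area has grown by z in each plan dimension:
qB/(B+z) = Δσ_z ⇒ z = qB/Δσ_z − B = 247×4.6/22.2 − 4.6 = 46.58 m

z ≈ 46.6 m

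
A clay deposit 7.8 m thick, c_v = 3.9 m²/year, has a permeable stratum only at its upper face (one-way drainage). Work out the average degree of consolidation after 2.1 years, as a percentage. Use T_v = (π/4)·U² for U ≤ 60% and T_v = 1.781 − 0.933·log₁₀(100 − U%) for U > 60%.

Drainage path length: H_d = H = 7.8 m (single drainage).
T_v = c_v·t/H_d² = 3.9×2.1/7.8² = 0.13462.
T_v = 0.13462 corresponds to the U ≤ 60% branch:
U = √(4T_v/π) = 0.414

U ≈ 41.4 %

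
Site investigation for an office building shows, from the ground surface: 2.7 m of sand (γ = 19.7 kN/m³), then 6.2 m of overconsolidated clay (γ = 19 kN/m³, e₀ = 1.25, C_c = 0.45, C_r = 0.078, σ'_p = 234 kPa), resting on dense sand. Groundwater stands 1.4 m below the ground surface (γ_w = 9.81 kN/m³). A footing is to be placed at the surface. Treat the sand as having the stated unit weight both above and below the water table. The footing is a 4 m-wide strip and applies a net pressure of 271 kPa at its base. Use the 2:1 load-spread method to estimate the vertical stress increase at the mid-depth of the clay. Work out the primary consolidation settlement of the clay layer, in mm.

S_c ≈ 89.4 mm

Mid-depth of clay below the ground surface: z = 2.7 + 6.2/2 = 5.8 m.
Total vertical stress at mid-clay: σ_v = 19.7×2.7 + 19×3.1 = 112.09 kPa.
Pore pressure: u = 9.81×(5.8 − 1.4) = 43.164 kPa.
Initial effective stress: σ'_0 = σ_v − u = 112.09 − 43.164 = 68.926 kPa.
Stress increase at mid-clay by the 2:1 spreading method:
Δσ = qB/(B+z) = 271×4/(4+5.8) = 110.61 kPa
Final effective stress: σ'_f = 68.926 + 110.61 = 179.54 kPa.
σ'_f = 179.54 ≤ σ'_p = 234 kPa, so the clay remains overconsolidated and only the recompression index applies:
S_c = C_r·H/(1+e₀)·log₁₀(σ'_f/σ'_0) = 0.078×6.2/2.25×log₁₀(179.54/68.926)
    = 0.21494 × 0.41578 = 0.08937 m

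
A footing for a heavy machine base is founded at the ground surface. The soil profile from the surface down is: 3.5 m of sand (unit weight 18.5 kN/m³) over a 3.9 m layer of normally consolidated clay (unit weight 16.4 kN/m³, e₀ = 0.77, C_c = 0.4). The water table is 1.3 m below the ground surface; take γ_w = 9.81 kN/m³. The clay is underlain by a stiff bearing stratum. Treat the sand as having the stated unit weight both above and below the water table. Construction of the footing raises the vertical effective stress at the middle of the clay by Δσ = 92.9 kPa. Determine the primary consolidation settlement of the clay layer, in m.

S_c ≈ 0.374 m

Mid-depth of clay below the ground surface: z = 3.5 + 3.9/2 = 5.45 m.
Total vertical stress at mid-clay: σ_v = 18.5×3.5 + 16.4×1.95 = 96.73 kPa.
Pore pressure: u = 9.81×(5.45 − 1.3) = 40.712 kPa.
Initial effective stress: σ'_0 = σ_v − u = 96.73 − 40.712 = 56.018 kPa.
Final effective stress: σ'_f = σ'_0 + Δσ = 56.018 + 92.9 = 148.92 kPa.
Normally consolidated clay, so the full stress increment lies on the virgin compression line:
S_c = C_c·H/(1+e₀)·log₁₀(σ'_f/σ'_0) = 0.4×3.9/(1+0.77)×log₁₀(148.92/56.018)
    = 0.88136 × 0.42463 = 0.3743 m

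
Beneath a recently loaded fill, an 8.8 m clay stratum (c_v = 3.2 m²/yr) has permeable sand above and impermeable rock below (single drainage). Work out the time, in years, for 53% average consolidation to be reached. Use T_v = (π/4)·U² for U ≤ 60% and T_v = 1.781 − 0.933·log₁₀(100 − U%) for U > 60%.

t ≈ 5.34 years

Drainage path length: H_d = H = 8.8 m (single drainage).
U ≤ 60%: T_v = (π/4)·U² = (π/4)×0.53² = 0.22062.
t = T_v·H_d²/c_v = 0.22062×8.8²/3.2 = 5.339 years.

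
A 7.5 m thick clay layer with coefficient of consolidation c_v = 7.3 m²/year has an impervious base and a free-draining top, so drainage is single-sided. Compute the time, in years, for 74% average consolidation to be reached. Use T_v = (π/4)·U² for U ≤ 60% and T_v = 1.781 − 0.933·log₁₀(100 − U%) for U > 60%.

t ≈ 3.55 years

Drainage path length: H_d = H = 7.5 m (single drainage).
U > 60%: T_v = 1.781 − 0.933·log₁₀(100 − 74) = 0.46083.
t = T_v·H_d²/c_v = 0.46083×7.5²/7.3 = 3.551 years.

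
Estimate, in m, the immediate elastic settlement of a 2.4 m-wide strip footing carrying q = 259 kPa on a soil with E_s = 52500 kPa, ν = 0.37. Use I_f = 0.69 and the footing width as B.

S_e ≈ 0.00705 m

Immediate (elastic) settlement: S_e = q·B·(1−ν²)/E_s · I_f.
S_e = 259 × 2.4 × (1 − 0.37²) / 52500 × 0.69
    = 259 × 2.4 × 0.8631 / 52500 × 0.69
    = 0.007051 m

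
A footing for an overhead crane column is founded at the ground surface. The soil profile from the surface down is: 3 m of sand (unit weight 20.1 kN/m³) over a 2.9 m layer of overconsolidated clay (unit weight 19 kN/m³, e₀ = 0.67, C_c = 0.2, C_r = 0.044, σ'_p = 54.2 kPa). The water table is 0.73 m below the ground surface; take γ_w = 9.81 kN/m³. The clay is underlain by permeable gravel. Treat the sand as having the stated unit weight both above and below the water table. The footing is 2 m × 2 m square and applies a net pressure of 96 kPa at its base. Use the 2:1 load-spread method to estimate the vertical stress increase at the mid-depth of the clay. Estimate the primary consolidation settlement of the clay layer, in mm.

S_c ≈ 18.6 mm

Mid-depth of clay below the ground surface: z = 3 + 2.9/2 = 4.45 m.
Total vertical stress at mid-clay: σ_v = 20.1×3 + 19×1.45 = 87.85 kPa.
Pore pressure: u = 9.81×(4.45 − 0.73) = 36.493 kPa.
Initial effective stress: σ'_0 = σ_v − u = 87.85 − 36.493 = 51.357 kPa.
Stress increase at mid-clay by the 2:1 spreading method:
Δσ = qBL/((B+z)(L+z)) = 96×2×2/((2+4.45)(2+4.45)) = 9.2302 kPa
Final effective stress: σ'_f = 51.357 + 9.2302 = 60.587 kPa.
σ'_f = 60.587 > σ'_p = 54.2 kPa, so the stress path crosses the preconsolidation pressure — recompression up to σ'_p, then virgin compression beyond:
S_c = H/(1+e₀)·[C_r·log₁₀(σ'_p/σ'_0) + C_c·log₁₀(σ'_f/σ'_p)]
    = 2.9/1.67 × [0.044×log₁₀(54.2/51.357) + 0.2×log₁₀(60.587/54.2)]
    = 1.7365 × [0.0010296 + 0.009676] = 0.01859 m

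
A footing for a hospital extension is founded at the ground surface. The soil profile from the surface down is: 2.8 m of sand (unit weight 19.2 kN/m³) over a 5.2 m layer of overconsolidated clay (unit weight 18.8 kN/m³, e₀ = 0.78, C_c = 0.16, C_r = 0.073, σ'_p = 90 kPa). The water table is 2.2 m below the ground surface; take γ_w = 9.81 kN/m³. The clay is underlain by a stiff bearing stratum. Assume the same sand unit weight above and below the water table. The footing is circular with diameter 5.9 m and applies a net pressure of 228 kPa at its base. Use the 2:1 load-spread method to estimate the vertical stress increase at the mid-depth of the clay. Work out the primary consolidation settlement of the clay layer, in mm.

Mid-depth of clay below the ground surface: z = 2.8 + 5.2/2 = 5.4 m.
Total vertical stress at mid-clay: σ_v = 19.2×2.8 + 18.8×2.6 = 102.64 kPa.
Pore pressure: u = 9.81×(5.4 − 2.2) = 31.392 kPa.
Initial effective stress: σ'_0 = σ_v − u = 102.64 − 31.392 = 71.248 kPa.
Stress increase at mid-clay by the 2:1 spreading method:
Δσ ≈ qD²/(D+z)² = 228×5.9²/(5.9+5.4)² = 62.156 kPa
Final effective stress: σ'_f = 71.248 + 62.156 = 133.4 kPa.
σ'_f = 133.4 > σ'_p = 90 kPa, so the stress path crosses the preconsolidation pressure — recompression up to σ'_p, then virgin compression beyond:
S_c = H/(1+e₀)·[C_r·log₁₀(σ'_p/σ'_0) + C_c·log₁₀(σ'_f/σ'_p)]
    = 5.2/1.78 × [0.073×log₁₀(90/71.248) + 0.16×log₁₀(133.4/90)]
    = 2.9213 × [0.0074073 + 0.027346] = 0.1015 m

S_c ≈ 102 mm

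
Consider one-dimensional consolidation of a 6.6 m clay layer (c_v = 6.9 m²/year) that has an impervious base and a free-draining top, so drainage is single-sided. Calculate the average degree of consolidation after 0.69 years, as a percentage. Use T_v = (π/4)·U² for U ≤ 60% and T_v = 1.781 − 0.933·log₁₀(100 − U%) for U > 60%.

Drainage path length: H_d = H = 6.6 m (single drainage).
T_v = c_v·t/H_d² = 6.9×0.69/6.6² = 0.1093.
T_v = 0.1093 corresponds to the U ≤ 60% branch:
U = √(4T_v/π) = 0.373

U ≈ 37.3 %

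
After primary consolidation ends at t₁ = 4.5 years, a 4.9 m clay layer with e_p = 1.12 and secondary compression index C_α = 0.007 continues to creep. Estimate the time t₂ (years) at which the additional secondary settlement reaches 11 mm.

t₂ ≈ 21.5 years

S_s = C_α·H/(1+e_p)·log₁₀(t₂/t₁) ⇒ log₁₀(t₂/t₁) = S_s·(1+e_p)/(C_α·H).
log₁₀(t₂/t₁) = 0.011 × (1+1.12) / (0.007×4.9) = 0.6799
t₂ = t₁ × 10^0.6799 = 4.5 × 4.785 = 21.53 years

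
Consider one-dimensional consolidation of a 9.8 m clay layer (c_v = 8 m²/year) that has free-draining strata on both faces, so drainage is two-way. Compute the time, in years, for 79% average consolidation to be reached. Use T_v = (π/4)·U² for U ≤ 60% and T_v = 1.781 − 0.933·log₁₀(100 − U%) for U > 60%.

t ≈ 1.64 years

Drainage path length: H_d = H/2 = 4.9 m (double drainage).
U > 60%: T_v = 1.781 − 0.933·log₁₀(100 − 79) = 0.54737.
t = T_v·H_d²/c_v = 0.54737×4.9²/8 = 1.643 years.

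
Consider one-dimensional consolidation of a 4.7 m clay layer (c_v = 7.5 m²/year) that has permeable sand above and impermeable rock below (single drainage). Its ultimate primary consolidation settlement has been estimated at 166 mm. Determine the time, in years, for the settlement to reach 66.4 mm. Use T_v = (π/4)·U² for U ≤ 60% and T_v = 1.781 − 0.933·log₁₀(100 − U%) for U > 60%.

t ≈ 0.37 years

Drainage path length: H_d = H = 4.7 m (single drainage).
U = S(t)/S_ult = 66.4/166 = 0.4.
U ≤ 60%: T_v = (π/4)·U² = (π/4)×0.4² = 0.12566.
t = T_v·H_d²/c_v = 0.12566×4.7²/7.5 = 0.3701 years.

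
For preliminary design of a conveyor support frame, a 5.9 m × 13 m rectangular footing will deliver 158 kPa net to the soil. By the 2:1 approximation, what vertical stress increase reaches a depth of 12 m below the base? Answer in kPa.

By the 2:1 method the load spreads at 1 horizontal : 2 vertical, so at depth z the loaded area has grown by z in each plan dimension:
Δσ = qBL/((B+z)(L+z)) = 158×5.9×13/((5.9+12)(13+12)) = 27.081 kPa

Δσ_z ≈ 27.1 kPa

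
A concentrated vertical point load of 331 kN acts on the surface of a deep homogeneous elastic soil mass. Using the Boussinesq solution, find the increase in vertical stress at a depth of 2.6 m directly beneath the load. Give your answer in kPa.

Δσ_z ≈ 23.4 kPa

Boussinesq vertical stress below a point load on an elastic half-space:
Δσ_z = 3P/(2πz²) · [1 + (r/z)²]^(−5/2)
r/z = 0/2.6 = 0; [1+(r/z)²]^(−5/2) = 1.
Δσ_z = 3×331/(2π×2.6²) × 1 = 23.379 × 1 = 23.38 kPa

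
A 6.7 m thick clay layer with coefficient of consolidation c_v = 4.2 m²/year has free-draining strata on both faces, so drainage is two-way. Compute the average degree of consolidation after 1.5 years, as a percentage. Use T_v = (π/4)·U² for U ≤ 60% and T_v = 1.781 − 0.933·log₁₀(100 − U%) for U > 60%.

U ≈ 79.7 %

Drainage path length: H_d = H/2 = 3.35 m (double drainage).
T_v = c_v·t/H_d² = 4.2×1.5/3.35² = 0.56137.
T_v = 0.56137 corresponds to the U > 60% branch:
U = 1 − 10^((1.781 − T_v)/0.933)/100 = 0.7971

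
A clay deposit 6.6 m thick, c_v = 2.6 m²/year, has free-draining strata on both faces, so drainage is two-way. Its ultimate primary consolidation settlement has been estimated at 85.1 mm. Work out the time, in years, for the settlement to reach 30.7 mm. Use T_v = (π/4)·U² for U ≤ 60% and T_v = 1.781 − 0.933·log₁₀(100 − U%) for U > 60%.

t ≈ 0.428 years

Drainage path length: H_d = H/2 = 3.3 m (double drainage).
U = S(t)/S_ult = 30.7/85.1 = 0.3608.
U ≤ 60%: T_v = (π/4)·U² = (π/4)×0.36075² = 0.10221.
t = T_v·H_d²/c_v = 0.10221×3.3²/2.6 = 0.4281 years.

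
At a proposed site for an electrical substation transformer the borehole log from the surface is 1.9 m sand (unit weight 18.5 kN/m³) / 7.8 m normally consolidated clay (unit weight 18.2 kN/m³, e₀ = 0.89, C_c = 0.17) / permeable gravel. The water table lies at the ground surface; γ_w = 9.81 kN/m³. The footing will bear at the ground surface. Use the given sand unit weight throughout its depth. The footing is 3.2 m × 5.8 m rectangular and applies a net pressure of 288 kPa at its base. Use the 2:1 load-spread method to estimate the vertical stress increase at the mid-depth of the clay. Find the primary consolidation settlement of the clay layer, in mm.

S_c ≈ 217 mm

Mid-depth of clay below the ground surface: z = 1.9 + 7.8/2 = 5.8 m.
Total vertical stress at mid-clay: σ_v = 18.5×1.9 + 18.2×3.9 = 106.13 kPa.
Pore pressure: u = 9.81×(5.8 − 0) = 56.898 kPa.
Initial effective stress: σ'_0 = σ_v − u = 106.13 − 56.898 = 49.232 kPa.
Stress increase at mid-clay by the 2:1 spreading method:
Δσ = qBL/((B+z)(L+z)) = 288×3.2×5.8/((3.2+5.8)(5.8+5.8)) = 51.2 kPa
Final effective stress: σ'_f = σ'_0 + Δσ = 49.232 + 51.2 = 100.43 kPa.
Normally consolidated clay, so the full stress increment lies on the virgin compression line:
S_c = C_c·H/(1+e₀)·log₁₀(σ'_f/σ'_0) = 0.17×7.8/(1+0.89)×log₁₀(100.43/49.232)
    = 0.70159 × 0.30962 = 0.2172 m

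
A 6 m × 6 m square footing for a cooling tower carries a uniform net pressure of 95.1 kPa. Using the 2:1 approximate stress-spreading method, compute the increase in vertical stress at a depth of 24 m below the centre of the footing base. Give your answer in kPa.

Δσ_z ≈ 3.8 kPa

By the 2:1 method the load spreads at 1 horizontal : 2 vertical, so at depth z the loaded area has grown by z in each plan dimension:
Δσ = qBL/((B+z)(L+z)) = 95.1×6×6/((6+24)(6+24)) = 3.804 kPa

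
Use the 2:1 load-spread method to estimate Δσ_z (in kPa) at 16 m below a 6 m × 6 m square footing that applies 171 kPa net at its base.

Δσ_z ≈ 12.7 kPa

By the 2:1 method the load spreads at 1 horizontal : 2 vertical, so at depth z the loaded area has grown by z in each plan dimension:
Δσ = qBL/((B+z)(L+z)) = 171×6×6/((6+16)(6+16)) = 12.719 kPa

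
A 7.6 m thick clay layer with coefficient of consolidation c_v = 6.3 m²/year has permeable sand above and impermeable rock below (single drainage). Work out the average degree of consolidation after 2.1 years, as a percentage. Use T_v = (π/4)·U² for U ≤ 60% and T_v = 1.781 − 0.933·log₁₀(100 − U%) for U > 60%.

U ≈ 54 %

Drainage path length: H_d = H = 7.6 m (single drainage).
T_v = c_v·t/H_d² = 6.3×2.1/7.6² = 0.22905.
T_v = 0.22905 corresponds to the U ≤ 60% branch:
U = √(4T_v/π) = 0.54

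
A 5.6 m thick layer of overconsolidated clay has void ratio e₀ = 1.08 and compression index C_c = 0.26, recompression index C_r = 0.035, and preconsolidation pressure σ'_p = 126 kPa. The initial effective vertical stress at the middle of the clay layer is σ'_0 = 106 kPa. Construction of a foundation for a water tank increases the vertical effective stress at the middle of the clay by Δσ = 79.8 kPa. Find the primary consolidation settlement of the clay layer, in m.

S_c ≈ 0.125 m

Final effective stress: σ'_f = 106 + 79.8 = 185.8 kPa.
σ'_f = 185.8 > σ'_p = 126 kPa, so the stress path crosses the preconsolidation pressure — recompression up to σ'_p, then virgin compression beyond:
S_c = H/(1+e₀)·[C_r·log₁₀(σ'_p/σ'_0) + C_c·log₁₀(σ'_f/σ'_p)]
    = 5.6/2.08 × [0.035×log₁₀(126/106) + 0.26×log₁₀(185.8/126)]
    = 2.6923 × [0.0026273 + 0.043856] = 0.1251 m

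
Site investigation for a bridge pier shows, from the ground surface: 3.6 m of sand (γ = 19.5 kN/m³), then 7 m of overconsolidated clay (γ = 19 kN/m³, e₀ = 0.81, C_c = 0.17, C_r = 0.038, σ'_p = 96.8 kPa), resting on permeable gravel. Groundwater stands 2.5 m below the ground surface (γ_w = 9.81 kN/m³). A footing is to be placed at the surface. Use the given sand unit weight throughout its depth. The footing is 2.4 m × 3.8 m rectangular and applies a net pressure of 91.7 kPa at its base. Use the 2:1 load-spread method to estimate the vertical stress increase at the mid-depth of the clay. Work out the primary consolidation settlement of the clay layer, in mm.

Mid-depth of clay below the ground surface: z = 3.6 + 7/2 = 7.1 m.
Total vertical stress at mid-clay: σ_v = 19.5×3.6 + 19×3.5 = 136.7 kPa.
Pore pressure: u = 9.81×(7.1 − 2.5) = 45.126 kPa.
Initial effective stress: σ'_0 = σ_v − u = 136.7 − 45.126 = 91.574 kPa.
Stress increase at mid-clay by the 2:1 spreading method:
Δσ = qBL/((B+z)(L+z)) = 91.7×2.4×3.8/((2.4+7.1)(3.8+7.1)) = 8.0763 kPa
Final effective stress: σ'_f = 91.574 + 8.0763 = 99.65 kPa.
σ'_f = 99.65 > σ'_p = 96.8 kPa, so the stress path crosses the preconsolidation pressure — recompression up to σ'_p, then virgin compression beyond:
S_c = H/(1+e₀)·[C_r·log₁₀(σ'_p/σ'_0) + C_c·log₁₀(σ'_f/σ'_p)]
    = 7/1.81 × [0.038×log₁₀(96.8/91.574) + 0.17×log₁₀(99.65/96.8)]
    = 3.8674 × [0.00091592 + 0.0021423] = 0.01183 m

S_c ≈ 11.8 mm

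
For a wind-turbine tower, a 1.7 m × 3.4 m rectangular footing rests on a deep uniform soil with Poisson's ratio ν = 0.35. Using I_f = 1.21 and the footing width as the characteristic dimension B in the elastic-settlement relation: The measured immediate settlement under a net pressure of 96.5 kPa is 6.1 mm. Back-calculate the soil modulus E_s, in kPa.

S_e = q·B·(1−ν²)/E_s · I_f  ⇒  E_s = q·B·(1−ν²)·I_f / S_e.
E_s = 96.5 × 1.7 × 0.8775 × 1.21 / 0.0061 = 28550 kPa

E_s ≈ 28600 kPa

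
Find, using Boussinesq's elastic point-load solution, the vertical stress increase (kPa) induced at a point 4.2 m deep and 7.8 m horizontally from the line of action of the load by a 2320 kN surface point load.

Δσ_z ≈ 1.5 kPa

Boussinesq vertical stress below a point load on an elastic half-space:
Δσ_z = 3P/(2πz²) · [1 + (r/z)²]^(−5/2)
r/z = 7.8/4.2 = 1.8571; [1+(r/z)²]^(−5/2) = 0.023952.
Δσ_z = 3×2320/(2π×4.2²) × 0.023952 = 62.796 × 0.023952 = 1.504 kPa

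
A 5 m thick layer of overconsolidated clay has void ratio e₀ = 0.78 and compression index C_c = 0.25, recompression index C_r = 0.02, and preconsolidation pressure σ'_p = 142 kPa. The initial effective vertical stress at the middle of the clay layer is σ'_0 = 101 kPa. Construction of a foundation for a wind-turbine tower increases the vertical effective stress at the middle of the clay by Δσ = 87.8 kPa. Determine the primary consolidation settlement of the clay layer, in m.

S_c ≈ 0.0952 m

Final effective stress: σ'_f = 101 + 87.8 = 188.8 kPa.
σ'_f = 188.8 > σ'_p = 142 kPa, so the stress path crosses the preconsolidation pressure — recompression up to σ'_p, then virgin compression beyond:
S_c = H/(1+e₀)·[C_r·log₁₀(σ'_p/σ'_0) + C_c·log₁₀(σ'_f/σ'_p)]
    = 5/1.78 × [0.02×log₁₀(142/101) + 0.25×log₁₀(188.8/142)]
    = 2.809 × [0.0029593 + 0.030928] = 0.09519 m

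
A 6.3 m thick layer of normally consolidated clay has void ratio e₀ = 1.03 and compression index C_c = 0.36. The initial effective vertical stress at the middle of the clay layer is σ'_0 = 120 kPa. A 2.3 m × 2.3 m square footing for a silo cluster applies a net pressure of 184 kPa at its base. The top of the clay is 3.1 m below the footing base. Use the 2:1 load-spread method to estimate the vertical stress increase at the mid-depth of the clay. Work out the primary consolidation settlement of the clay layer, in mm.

Mid-depth of clay below the footing base: z = 3.1 + 6.3/2 = 6.25 m.
Stress increase at mid-clay by the 2:1 spreading method:
Δσ = qBL/((B+z)(L+z)) = 184×2.3×2.3/((2.3+6.25)(2.3+6.25)) = 13.315 kPa
Final effective stress: σ'_f = σ'_0 + Δσ = 120 + 13.315 = 133.31 kPa.
Normally consolidated clay, so the full stress increment lies on the virgin compression line:
S_c = C_c·H/(1+e₀)·log₁₀(σ'_f/σ'_0) = 0.36×6.3/(1+1.03)×log₁₀(133.31/120)
    = 1.1172 × 0.045681 = 0.05103 m

S_c ≈ 51 mm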